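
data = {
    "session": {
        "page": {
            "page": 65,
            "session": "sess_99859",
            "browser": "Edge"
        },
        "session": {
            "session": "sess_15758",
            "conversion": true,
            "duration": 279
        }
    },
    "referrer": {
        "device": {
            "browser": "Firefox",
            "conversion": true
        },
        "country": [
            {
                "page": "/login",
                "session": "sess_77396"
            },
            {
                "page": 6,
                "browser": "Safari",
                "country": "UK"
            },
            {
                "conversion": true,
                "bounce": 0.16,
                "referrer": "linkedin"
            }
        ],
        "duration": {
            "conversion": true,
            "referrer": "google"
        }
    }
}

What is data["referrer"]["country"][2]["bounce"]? 0.16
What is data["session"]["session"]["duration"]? 279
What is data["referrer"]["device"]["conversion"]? True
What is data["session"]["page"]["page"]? 65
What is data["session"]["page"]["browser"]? "Edge"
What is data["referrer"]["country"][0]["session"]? "sess_77396"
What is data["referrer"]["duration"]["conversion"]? True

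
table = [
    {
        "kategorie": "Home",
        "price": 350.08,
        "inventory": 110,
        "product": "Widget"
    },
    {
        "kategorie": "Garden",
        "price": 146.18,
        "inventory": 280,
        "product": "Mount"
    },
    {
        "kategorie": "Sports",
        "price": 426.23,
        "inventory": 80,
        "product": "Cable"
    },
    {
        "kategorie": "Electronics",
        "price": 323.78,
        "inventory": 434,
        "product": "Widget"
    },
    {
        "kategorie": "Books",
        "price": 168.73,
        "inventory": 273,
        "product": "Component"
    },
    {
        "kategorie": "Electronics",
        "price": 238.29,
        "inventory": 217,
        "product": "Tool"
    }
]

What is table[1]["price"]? 146.18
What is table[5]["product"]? "Tool"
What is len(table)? 6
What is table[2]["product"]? "Cable"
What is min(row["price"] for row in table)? 146.18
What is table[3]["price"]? 323.78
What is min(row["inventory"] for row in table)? 80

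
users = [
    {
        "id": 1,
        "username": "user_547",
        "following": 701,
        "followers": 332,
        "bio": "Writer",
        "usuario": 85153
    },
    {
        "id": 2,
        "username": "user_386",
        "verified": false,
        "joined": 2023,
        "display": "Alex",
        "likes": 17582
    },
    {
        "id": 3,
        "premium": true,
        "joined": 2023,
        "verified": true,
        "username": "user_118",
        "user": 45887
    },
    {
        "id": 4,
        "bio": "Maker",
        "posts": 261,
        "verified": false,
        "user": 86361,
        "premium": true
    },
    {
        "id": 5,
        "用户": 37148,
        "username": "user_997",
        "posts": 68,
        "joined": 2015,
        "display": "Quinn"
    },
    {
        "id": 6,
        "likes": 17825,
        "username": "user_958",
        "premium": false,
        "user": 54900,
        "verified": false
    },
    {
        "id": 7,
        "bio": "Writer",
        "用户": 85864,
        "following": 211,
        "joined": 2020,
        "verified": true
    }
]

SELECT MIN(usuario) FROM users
85153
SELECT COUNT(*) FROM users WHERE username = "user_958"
1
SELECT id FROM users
[1, 2, 3, 4, 5, 6, 7]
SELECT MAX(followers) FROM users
332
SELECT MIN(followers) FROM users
332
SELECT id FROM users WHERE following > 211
[1]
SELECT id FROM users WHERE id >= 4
[4, 5, 6, 7]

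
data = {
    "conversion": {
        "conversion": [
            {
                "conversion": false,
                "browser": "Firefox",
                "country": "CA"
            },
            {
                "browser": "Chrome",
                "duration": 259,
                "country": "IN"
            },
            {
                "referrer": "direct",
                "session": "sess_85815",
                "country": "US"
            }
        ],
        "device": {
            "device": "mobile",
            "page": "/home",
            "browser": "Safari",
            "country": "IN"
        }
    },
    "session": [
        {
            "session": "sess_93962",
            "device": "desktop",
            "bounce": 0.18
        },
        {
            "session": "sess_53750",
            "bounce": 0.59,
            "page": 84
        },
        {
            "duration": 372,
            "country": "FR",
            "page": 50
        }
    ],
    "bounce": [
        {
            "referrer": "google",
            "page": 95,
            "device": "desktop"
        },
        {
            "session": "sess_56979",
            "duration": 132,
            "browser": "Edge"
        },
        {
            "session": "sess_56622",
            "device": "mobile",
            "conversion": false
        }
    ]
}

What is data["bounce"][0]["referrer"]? "google"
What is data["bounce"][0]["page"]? 95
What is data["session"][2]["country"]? "FR"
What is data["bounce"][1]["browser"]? "Edge"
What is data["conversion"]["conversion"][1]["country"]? "IN"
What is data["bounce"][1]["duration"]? 132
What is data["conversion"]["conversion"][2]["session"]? "sess_85815"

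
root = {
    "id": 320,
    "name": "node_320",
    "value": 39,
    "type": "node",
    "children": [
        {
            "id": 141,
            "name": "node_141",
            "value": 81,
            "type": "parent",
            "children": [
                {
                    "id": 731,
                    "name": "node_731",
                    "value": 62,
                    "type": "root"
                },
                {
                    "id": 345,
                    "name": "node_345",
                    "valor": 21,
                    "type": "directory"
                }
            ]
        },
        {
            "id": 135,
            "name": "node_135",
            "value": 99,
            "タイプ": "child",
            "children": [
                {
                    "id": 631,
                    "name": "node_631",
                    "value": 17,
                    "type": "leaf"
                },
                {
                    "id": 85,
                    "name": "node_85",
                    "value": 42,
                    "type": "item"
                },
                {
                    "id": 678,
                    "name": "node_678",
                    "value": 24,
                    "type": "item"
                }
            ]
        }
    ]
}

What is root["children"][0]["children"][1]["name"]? "node_345"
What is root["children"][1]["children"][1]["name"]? "node_85"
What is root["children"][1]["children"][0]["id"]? 631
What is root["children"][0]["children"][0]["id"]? 731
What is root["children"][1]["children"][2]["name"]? "node_678"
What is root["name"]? "node_320"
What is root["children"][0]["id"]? 141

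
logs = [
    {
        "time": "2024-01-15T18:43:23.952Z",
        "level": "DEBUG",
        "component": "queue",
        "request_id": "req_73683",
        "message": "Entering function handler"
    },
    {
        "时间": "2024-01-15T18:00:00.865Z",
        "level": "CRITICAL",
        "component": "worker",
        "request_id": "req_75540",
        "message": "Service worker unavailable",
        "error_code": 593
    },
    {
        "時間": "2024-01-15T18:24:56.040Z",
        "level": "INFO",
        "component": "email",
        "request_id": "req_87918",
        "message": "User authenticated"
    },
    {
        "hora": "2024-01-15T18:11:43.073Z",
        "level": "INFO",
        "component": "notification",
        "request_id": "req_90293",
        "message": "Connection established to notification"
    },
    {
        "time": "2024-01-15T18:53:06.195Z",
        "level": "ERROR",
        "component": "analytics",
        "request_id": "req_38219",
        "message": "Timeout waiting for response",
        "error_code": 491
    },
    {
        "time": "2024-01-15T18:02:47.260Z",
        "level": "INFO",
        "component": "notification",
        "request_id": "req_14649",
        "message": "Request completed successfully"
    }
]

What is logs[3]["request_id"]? "req_90293"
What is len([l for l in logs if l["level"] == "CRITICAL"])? 1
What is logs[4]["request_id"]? "req_38219"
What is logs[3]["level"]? "INFO"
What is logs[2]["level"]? "INFO"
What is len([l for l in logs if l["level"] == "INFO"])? 3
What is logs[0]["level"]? "DEBUG"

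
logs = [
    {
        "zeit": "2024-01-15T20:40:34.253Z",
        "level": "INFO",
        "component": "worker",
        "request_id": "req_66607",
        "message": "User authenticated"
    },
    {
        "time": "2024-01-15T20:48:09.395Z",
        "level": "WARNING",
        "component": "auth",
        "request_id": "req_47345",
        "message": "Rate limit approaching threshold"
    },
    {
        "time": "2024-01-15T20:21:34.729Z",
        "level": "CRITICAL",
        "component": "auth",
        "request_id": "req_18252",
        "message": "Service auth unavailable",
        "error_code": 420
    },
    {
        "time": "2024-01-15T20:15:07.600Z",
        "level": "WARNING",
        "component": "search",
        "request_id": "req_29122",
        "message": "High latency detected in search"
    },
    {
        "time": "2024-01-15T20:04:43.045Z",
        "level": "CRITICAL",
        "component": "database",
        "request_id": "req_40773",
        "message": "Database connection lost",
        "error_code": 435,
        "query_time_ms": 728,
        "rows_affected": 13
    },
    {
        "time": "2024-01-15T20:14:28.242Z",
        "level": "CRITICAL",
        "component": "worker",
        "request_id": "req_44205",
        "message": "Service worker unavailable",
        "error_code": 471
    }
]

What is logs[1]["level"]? "WARNING"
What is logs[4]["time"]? "2024-01-15T20:04:43.045Z"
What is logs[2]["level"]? "CRITICAL"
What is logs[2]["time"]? "2024-01-15T20:21:34.729Z"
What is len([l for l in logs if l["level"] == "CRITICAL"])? 3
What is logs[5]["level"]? "CRITICAL"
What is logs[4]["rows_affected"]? 13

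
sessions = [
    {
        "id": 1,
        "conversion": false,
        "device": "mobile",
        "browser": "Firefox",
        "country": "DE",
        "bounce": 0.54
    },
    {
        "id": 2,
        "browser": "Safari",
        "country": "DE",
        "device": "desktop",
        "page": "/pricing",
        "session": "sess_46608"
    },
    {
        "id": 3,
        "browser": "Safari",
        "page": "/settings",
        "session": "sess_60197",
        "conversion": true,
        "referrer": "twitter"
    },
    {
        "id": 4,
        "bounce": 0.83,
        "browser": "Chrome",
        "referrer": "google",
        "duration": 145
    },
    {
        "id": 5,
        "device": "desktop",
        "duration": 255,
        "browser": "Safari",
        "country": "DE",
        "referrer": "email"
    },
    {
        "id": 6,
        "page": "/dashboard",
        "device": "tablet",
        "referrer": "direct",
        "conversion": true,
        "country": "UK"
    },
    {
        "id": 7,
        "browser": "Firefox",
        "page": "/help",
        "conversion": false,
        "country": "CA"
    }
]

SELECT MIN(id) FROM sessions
1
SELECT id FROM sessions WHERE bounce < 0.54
[]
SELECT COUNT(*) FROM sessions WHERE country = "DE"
3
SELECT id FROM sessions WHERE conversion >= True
[3, 6]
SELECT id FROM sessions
[1, 2, 3, 4, 5, 6, 7]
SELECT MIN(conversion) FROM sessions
False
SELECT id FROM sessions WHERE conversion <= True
[1, 3, 6, 7]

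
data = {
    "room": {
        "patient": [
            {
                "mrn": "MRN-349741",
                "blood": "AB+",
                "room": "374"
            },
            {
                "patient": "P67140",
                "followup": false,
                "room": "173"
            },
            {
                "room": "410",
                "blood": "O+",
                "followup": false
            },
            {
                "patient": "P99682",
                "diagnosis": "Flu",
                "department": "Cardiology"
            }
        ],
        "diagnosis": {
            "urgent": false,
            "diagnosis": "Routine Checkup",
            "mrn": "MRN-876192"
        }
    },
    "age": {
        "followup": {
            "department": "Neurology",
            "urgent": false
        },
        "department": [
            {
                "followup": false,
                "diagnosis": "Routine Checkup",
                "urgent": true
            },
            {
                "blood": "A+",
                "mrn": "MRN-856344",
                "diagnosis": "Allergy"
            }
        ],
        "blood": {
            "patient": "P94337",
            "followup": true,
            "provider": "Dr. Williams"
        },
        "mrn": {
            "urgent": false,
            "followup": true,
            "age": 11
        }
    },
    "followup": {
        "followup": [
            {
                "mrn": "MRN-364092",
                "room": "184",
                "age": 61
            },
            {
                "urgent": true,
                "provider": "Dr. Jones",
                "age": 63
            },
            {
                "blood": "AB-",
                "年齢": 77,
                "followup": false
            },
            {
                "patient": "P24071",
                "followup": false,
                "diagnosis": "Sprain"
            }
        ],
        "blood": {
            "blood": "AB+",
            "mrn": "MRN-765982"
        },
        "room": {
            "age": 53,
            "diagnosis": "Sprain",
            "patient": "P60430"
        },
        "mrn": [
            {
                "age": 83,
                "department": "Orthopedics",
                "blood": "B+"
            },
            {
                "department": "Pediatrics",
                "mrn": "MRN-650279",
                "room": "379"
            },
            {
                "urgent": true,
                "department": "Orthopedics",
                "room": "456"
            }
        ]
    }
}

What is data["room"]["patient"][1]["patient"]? "P67140"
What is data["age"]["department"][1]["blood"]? "A+"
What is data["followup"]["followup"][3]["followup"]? False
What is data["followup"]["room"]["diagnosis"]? "Sprain"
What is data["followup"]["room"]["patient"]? "P60430"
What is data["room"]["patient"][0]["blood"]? "AB+"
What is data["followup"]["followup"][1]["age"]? 63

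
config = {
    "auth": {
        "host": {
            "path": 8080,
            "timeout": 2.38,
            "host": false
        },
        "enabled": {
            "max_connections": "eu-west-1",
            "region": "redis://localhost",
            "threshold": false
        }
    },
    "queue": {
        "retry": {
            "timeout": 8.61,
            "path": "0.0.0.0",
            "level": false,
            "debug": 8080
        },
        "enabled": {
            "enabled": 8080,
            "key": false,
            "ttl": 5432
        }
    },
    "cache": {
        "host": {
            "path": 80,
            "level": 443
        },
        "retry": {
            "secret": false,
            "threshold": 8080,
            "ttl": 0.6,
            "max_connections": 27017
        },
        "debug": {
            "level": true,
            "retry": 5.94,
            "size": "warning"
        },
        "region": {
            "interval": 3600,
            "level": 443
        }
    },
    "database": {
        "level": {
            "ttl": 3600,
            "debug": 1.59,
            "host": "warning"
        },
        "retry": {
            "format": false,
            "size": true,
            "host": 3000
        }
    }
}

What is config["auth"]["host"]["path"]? 8080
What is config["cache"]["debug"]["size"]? "warning"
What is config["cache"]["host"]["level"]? 443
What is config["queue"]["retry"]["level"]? False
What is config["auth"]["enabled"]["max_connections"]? "eu-west-1"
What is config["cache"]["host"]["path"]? 80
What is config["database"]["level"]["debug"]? 1.59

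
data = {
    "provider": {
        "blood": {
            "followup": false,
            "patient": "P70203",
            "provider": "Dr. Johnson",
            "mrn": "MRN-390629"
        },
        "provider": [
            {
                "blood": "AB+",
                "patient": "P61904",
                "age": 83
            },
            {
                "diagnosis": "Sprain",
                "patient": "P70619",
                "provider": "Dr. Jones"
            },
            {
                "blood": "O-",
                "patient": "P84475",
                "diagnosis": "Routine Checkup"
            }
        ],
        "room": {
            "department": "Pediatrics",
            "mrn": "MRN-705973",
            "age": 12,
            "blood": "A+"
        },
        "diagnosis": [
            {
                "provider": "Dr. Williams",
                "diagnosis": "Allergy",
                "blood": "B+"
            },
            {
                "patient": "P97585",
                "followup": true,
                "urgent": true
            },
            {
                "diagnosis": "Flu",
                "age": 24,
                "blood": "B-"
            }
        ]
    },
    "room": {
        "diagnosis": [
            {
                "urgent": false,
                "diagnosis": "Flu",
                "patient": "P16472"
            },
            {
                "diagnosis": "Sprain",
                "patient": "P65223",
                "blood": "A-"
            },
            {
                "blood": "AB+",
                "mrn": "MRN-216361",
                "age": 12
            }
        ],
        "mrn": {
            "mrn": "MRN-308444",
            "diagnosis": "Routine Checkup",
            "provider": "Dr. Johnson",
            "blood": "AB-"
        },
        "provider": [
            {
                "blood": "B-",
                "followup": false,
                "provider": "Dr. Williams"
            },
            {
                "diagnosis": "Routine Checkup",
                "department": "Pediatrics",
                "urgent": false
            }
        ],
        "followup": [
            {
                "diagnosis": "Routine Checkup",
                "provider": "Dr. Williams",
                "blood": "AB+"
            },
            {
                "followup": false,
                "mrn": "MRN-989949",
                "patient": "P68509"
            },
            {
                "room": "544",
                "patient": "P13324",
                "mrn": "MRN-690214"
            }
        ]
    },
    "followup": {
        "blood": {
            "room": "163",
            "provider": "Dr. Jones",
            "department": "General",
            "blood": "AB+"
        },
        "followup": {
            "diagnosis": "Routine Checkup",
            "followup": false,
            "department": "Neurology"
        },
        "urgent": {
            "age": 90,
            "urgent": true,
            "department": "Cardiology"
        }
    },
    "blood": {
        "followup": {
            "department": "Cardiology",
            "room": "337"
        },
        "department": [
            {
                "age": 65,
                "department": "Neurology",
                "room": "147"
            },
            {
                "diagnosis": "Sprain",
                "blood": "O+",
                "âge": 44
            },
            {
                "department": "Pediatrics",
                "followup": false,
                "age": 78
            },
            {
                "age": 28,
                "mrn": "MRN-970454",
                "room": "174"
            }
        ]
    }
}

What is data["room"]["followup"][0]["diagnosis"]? "Routine Checkup"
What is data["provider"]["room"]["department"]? "Pediatrics"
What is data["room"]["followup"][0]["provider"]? "Dr. Williams"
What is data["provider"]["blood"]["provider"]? "Dr. Johnson"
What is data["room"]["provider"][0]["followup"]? False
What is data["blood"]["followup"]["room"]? "337"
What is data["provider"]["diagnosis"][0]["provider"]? "Dr. Williams"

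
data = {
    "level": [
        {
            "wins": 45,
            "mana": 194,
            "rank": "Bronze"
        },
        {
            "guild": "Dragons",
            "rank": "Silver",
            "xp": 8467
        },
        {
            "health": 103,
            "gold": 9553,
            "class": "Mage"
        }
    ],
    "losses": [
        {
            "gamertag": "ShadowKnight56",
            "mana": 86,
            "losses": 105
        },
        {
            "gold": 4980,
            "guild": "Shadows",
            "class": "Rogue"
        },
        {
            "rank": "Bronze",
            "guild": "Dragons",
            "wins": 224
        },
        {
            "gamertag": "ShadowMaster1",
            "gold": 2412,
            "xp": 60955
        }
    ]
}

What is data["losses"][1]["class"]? "Rogue"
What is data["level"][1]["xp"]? 8467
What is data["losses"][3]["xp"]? 60955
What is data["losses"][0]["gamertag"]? "ShadowKnight56"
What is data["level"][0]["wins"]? 45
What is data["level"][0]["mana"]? 194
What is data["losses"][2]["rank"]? "Bronze"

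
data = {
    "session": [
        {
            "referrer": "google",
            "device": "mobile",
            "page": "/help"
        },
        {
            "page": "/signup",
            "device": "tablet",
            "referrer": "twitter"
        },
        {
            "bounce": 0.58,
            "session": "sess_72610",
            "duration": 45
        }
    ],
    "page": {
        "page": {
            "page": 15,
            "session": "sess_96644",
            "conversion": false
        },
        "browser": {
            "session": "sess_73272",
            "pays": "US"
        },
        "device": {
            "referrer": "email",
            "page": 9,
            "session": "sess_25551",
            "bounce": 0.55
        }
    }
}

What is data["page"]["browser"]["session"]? "sess_73272"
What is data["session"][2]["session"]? "sess_72610"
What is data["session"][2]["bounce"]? 0.58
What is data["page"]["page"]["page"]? 15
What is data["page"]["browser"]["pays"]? "US"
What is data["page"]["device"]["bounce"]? 0.55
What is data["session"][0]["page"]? "/help"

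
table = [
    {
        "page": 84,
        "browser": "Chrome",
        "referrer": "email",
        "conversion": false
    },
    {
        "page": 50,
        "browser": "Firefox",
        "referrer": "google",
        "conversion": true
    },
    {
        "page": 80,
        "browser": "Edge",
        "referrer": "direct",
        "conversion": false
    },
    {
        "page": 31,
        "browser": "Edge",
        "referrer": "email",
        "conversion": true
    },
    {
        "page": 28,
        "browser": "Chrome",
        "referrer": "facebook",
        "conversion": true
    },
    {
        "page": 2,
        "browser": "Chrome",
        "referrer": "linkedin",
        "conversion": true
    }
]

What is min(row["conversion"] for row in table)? False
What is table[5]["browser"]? "Chrome"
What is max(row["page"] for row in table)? 84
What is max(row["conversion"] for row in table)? True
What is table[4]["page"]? 28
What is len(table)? 6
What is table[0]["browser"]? "Chrome"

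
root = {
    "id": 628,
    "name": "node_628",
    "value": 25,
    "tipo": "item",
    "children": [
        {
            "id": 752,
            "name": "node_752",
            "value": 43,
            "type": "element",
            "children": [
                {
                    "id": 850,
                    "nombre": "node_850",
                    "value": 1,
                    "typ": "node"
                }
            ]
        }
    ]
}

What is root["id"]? 628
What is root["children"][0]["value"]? 43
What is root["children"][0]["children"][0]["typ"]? "node"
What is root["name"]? "node_628"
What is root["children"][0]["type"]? "element"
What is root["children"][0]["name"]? "node_752"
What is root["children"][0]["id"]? 752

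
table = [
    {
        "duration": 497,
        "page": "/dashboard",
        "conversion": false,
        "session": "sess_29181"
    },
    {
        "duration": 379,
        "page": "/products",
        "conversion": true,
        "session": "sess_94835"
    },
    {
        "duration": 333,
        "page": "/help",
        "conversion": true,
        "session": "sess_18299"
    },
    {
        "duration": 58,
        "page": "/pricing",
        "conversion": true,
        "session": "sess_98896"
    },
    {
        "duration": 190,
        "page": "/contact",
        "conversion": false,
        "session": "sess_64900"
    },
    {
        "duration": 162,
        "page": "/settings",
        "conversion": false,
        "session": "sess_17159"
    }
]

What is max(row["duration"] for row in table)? 497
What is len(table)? 6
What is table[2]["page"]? "/help"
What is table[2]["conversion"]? True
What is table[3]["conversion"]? True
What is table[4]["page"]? "/contact"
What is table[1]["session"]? "sess_94835"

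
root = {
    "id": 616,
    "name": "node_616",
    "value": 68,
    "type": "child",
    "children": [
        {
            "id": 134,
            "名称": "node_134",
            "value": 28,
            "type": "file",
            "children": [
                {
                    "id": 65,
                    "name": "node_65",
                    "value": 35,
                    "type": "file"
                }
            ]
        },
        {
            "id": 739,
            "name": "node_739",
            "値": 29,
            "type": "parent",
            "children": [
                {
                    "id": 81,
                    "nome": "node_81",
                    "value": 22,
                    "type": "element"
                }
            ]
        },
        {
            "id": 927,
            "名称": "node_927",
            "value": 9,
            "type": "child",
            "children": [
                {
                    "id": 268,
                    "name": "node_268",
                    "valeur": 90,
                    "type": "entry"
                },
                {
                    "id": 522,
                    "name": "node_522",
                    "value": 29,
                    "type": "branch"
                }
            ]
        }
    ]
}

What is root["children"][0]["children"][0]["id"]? 65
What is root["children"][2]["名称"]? "node_927"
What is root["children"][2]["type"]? "child"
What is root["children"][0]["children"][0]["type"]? "file"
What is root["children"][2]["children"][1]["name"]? "node_522"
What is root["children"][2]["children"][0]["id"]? 268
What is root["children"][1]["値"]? 29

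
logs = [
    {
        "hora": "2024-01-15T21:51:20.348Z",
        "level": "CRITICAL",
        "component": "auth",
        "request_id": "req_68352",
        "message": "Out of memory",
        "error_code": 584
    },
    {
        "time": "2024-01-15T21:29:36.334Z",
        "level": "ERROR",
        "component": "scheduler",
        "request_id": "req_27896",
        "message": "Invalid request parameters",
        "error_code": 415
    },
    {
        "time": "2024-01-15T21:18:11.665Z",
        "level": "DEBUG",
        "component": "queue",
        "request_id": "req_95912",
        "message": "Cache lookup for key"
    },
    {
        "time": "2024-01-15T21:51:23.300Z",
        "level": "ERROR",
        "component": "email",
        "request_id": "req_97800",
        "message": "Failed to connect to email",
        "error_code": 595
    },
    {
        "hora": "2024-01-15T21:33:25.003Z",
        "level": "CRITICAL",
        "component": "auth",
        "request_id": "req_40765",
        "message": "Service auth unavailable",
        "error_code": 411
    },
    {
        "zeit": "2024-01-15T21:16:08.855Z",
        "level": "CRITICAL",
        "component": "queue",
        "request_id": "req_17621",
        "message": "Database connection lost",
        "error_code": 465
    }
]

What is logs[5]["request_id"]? "req_17621"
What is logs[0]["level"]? "CRITICAL"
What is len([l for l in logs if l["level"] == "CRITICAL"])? 3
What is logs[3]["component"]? "email"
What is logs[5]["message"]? "Database connection lost"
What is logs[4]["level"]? "CRITICAL"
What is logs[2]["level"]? "DEBUG"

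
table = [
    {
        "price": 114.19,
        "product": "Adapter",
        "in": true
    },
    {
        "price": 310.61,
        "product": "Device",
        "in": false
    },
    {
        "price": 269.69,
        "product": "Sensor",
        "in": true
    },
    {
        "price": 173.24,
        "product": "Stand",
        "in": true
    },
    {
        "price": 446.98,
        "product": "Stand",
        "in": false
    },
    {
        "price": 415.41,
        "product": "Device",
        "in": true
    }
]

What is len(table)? 6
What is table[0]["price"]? 114.19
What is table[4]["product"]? "Stand"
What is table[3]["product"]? "Stand"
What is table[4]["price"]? 446.98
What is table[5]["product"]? "Device"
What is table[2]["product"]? "Sensor"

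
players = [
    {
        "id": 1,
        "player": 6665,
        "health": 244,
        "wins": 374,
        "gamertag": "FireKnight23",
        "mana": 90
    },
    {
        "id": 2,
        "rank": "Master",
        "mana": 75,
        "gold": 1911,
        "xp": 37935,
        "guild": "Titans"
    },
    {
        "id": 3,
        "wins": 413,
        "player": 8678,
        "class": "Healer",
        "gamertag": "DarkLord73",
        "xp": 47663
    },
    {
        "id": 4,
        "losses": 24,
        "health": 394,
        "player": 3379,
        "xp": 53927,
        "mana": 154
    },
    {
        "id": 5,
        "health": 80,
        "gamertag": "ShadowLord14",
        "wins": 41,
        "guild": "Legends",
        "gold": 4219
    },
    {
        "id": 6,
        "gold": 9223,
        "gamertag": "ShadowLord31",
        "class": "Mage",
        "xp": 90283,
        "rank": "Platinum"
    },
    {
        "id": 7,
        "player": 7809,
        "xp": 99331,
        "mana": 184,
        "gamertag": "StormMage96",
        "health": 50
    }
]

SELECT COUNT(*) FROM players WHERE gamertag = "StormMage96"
1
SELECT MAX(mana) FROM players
184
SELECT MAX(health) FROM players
394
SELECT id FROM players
[1, 2, 3, 4, 5, 6, 7]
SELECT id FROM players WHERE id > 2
[3, 4, 5, 6, 7]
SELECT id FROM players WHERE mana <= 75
[2]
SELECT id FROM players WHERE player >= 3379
[1, 3, 4, 7]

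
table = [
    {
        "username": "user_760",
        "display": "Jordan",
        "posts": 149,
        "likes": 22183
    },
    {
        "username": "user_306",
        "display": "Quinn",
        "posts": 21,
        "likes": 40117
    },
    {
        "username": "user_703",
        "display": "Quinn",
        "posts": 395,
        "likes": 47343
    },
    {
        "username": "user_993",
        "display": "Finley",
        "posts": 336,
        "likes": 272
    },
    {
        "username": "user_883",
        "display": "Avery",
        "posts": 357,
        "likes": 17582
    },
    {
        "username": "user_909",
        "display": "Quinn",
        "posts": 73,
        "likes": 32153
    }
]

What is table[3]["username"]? "user_993"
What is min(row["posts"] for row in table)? 21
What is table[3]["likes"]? 272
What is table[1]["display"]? "Quinn"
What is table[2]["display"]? "Quinn"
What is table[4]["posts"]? 357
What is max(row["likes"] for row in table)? 47343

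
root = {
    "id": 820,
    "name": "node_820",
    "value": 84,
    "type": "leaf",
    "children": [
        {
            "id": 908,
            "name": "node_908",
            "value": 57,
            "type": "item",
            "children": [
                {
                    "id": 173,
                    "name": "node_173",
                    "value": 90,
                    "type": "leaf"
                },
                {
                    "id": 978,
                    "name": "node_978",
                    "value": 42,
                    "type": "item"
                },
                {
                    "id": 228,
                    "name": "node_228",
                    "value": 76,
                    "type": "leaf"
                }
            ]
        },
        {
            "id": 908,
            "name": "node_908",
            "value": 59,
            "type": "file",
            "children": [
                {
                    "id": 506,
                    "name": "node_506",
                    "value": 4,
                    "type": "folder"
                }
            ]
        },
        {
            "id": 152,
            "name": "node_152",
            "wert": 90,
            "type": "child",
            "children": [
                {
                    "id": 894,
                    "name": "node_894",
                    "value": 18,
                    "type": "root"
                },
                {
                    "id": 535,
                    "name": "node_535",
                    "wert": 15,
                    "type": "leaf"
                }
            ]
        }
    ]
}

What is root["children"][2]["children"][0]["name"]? "node_894"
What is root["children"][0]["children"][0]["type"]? "leaf"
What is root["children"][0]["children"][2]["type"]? "leaf"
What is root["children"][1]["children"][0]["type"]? "folder"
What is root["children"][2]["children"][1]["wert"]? 15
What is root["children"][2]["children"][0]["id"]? 894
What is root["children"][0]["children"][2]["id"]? 228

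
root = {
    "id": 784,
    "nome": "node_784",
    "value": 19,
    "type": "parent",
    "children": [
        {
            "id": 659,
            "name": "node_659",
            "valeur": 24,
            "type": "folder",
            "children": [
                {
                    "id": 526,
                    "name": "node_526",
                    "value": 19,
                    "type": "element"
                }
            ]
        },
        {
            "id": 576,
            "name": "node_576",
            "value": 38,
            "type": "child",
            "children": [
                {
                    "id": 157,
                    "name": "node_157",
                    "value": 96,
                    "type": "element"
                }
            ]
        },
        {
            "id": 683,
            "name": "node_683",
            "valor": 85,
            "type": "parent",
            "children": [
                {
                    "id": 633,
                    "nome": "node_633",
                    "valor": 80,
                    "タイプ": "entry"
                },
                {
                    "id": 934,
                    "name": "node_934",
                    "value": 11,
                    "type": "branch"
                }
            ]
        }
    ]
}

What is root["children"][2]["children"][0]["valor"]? 80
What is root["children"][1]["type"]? "child"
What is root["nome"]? "node_784"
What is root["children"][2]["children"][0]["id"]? 633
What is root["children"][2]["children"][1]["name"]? "node_934"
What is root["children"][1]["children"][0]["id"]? 157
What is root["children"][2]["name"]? "node_683"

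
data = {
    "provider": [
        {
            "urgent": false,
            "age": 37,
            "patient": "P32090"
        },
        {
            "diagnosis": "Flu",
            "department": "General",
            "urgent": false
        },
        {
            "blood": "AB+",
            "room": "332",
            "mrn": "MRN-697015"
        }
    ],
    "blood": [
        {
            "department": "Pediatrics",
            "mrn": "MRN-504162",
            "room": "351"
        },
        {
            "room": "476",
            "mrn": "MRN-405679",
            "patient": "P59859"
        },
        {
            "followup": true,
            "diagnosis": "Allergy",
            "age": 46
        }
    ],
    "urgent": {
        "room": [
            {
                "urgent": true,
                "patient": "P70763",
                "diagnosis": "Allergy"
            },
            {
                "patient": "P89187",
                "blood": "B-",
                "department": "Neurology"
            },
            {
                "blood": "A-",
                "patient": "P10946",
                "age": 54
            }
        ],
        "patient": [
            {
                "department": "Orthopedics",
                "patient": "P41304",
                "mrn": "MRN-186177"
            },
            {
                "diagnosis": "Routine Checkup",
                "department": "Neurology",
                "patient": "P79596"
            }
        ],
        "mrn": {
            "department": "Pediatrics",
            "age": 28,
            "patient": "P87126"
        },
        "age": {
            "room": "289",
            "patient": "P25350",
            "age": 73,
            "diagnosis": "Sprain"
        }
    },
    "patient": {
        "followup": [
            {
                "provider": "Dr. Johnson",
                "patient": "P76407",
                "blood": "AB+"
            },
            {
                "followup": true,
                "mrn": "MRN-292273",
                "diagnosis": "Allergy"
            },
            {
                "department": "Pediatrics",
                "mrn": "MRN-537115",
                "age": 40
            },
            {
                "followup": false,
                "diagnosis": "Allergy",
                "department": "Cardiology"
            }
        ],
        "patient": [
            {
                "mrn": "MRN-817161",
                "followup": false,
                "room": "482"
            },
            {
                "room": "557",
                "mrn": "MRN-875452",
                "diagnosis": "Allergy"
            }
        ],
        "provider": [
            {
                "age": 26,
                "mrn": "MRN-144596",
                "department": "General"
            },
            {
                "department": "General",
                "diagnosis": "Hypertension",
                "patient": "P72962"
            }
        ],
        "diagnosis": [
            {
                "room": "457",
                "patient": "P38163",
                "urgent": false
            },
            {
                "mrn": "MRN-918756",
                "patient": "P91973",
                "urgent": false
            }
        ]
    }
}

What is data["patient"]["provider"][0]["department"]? "General"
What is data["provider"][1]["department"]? "General"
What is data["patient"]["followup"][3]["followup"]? False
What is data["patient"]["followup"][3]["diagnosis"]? "Allergy"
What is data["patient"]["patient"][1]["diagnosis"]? "Allergy"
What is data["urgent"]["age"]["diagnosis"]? "Sprain"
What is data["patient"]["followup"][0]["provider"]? "Dr. Johnson"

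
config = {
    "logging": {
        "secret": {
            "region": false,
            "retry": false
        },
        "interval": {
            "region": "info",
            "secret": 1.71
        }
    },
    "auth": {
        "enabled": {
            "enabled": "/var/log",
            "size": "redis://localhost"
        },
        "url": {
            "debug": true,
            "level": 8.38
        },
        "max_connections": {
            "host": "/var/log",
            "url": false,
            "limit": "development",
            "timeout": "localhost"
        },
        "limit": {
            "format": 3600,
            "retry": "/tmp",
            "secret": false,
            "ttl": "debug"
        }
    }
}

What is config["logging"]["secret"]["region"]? False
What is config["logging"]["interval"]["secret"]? 1.71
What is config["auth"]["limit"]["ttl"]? "debug"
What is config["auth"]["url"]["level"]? 8.38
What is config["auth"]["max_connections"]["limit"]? "development"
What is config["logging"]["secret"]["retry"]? False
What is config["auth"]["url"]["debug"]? True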